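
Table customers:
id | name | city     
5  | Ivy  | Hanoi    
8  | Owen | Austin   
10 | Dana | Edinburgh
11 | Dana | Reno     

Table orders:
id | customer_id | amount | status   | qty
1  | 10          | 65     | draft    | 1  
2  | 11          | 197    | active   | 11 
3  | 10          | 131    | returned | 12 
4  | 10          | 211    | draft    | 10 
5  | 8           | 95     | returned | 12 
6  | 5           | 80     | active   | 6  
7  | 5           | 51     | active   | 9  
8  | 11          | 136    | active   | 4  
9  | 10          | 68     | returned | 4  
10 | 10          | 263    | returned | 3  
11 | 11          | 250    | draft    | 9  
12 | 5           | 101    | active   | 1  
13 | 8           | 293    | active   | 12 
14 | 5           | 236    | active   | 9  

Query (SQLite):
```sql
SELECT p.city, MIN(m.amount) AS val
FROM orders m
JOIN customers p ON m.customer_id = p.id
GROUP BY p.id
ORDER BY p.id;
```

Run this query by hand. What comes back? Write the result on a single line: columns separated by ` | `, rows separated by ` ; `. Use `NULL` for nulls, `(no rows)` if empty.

Hanoi | 51 ; Austin | 95 ; Edinburgh | 65 ; Reno | 136

Join each orders row to its customers via customer_id.
Group joined rows by customers.id; compute MIN(m.amount) per group.
  5: ids {6, 7, 12, 14} → MIN(m.amount)=51
  8: ids {5, 13} → MIN(m.amount)=95
  10: ids {1, 3, 4, 9, 10} → MIN(m.amount)=65
  11: ids {2, 8, 11} → MIN(m.amount)=136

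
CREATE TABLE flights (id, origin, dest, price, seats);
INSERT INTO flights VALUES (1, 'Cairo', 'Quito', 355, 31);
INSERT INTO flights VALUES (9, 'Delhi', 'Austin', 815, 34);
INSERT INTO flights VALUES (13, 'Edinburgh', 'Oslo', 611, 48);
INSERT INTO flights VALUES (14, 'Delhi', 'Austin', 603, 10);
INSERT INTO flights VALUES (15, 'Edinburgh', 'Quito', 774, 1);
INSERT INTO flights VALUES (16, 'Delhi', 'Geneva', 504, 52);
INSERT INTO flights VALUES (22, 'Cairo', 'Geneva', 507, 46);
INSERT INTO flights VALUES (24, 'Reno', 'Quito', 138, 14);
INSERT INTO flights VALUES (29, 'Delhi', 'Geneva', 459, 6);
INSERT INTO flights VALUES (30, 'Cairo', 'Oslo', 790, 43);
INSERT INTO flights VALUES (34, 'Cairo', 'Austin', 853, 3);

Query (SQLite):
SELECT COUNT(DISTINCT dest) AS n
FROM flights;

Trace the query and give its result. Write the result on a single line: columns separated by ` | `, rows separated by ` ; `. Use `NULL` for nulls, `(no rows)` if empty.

4

Count distinct non-NULL dest values.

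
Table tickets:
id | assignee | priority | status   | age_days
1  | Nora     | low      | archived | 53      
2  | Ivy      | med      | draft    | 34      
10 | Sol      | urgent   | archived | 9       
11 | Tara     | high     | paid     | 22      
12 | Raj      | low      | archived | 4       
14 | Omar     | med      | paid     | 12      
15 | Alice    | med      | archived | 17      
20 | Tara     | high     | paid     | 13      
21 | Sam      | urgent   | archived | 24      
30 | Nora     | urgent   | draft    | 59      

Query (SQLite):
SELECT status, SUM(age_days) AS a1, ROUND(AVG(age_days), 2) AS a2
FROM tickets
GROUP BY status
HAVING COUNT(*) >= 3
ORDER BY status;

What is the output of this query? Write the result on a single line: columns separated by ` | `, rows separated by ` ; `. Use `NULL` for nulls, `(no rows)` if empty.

Group tickets by status.
Per group compute: SUM(age_days), ROUND(AVG(age_days), 2).
HAVING: drop groups with fewer than 3 rows.
  archived: ids {1, 10, 12, 15, 21} → SUM(age_days)=107, ROUND(AVG(age_days), 2)=21.4
  draft: ids {2, 30} → SUM(age_days)=93, ROUND(AVG(age_days), 2)=46.5
  paid: ids {11, 14, 20} → SUM(age_days)=47, ROUND(AVG(age_days), 2)=15.67

archived | 107 | 21.4 ; paid | 47 | 15.67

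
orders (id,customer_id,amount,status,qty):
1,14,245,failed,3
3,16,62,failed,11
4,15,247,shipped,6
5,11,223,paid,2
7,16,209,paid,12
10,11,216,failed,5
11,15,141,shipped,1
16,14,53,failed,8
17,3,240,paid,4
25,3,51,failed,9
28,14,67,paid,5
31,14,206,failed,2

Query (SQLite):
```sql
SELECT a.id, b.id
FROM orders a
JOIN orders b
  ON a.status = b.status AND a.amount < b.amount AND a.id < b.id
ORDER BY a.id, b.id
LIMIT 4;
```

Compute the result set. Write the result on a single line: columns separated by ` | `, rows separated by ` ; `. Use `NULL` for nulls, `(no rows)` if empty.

3 | 10 ; 3 | 31 ; 5 | 17 ; 7 | 17

Pairs (a,b) with same status, a.amount < b.amount, a.id < b.id.
status groups: failed:{1,3,10,16,25,31} paid:{5,7,17,28} shipped:{4,11}
Ordered by (a.id, b.id); first 4.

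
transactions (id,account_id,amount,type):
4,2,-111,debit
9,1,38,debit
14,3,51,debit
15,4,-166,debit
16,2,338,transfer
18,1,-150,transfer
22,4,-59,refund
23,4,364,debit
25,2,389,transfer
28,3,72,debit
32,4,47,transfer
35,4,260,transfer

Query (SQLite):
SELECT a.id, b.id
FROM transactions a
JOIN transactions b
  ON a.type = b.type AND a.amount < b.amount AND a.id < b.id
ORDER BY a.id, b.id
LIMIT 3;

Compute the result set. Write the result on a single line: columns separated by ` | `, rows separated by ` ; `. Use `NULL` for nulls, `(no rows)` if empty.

4 | 9 ; 4 | 14 ; 4 | 23

Pairs (a,b) with same type, a.amount < b.amount, a.id < b.id.
type groups: debit:{4,9,14,15,23,28} refund:{22} transfer:{16,18,25,32,35}
Ordered by (a.id, b.id); first 3.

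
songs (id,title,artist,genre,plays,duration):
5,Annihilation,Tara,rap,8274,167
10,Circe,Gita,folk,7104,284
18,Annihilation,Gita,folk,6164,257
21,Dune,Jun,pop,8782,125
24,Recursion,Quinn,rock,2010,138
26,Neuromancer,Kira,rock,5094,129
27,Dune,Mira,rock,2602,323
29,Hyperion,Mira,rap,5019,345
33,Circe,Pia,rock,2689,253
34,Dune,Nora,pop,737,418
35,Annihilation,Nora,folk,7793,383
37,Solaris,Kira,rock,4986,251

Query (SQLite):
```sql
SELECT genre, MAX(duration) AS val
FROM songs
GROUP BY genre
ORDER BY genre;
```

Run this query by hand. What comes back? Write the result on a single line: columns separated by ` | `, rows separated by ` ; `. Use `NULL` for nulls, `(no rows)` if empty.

Partition songs by genre; compute MAX(duration) within each group.
  folk: ids {10, 18, 35} → MAX(duration)=383
  pop: ids {21, 34} → MAX(duration)=418
  rap: ids {5, 29} → MAX(duration)=345
  rock: ids {24, 26, 27, 33, 37} → MAX(duration)=323

folk | 383 ; pop | 418 ; rap | 345 ; rock | 323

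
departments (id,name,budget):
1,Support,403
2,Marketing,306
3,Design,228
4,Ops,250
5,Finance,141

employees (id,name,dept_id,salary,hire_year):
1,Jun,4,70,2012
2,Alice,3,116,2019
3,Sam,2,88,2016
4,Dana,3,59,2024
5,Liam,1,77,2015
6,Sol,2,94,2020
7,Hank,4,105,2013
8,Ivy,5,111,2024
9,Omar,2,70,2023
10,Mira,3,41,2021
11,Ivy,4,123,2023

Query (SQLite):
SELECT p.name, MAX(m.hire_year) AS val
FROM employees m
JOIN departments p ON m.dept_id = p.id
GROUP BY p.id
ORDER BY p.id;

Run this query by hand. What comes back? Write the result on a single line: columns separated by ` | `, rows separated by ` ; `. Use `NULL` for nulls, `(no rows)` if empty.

Join each employees row to its departments via dept_id.
Group joined rows by departments.id; compute MAX(m.hire_year) per group.
  1: ids {5} → MAX(m.hire_year)=2015
  2: ids {3, 6, 9} → MAX(m.hire_year)=2023
  3: ids {2, 4, 10} → MAX(m.hire_year)=2024
  4: ids {1, 7, 11} → MAX(m.hire_year)=2023
  5: ids {8} → MAX(m.hire_year)=2024

Support | 2015 ; Marketing | 2023 ; Design | 2024 ; Ops | 2023 ; Finance | 2024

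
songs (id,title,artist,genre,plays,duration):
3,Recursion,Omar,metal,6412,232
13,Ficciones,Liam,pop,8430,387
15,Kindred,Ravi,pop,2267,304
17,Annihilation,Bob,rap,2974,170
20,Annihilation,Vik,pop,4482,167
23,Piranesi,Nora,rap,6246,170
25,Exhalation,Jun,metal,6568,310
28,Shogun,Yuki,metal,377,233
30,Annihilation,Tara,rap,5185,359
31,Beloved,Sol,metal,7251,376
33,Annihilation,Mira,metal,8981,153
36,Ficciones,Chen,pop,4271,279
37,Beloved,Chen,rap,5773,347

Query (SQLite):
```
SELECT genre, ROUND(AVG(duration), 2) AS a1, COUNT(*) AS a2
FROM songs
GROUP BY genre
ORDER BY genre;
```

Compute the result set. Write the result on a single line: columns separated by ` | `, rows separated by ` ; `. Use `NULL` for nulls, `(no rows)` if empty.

Group songs by genre.
Per group compute: ROUND(AVG(duration), 2), COUNT(*).
  metal: ids {3, 25, 28, 31, 33} → ROUND(AVG(duration), 2)=260.8, COUNT(*)=5
  pop: ids {13, 15, 20, 36} → ROUND(AVG(duration), 2)=284.25, COUNT(*)=4
  rap: ids {17, 23, 30, 37} → ROUND(AVG(duration), 2)=261.5, COUNT(*)=4

metal | 260.8 | 5 ; pop | 284.25 | 4 ; rap | 261.5 | 4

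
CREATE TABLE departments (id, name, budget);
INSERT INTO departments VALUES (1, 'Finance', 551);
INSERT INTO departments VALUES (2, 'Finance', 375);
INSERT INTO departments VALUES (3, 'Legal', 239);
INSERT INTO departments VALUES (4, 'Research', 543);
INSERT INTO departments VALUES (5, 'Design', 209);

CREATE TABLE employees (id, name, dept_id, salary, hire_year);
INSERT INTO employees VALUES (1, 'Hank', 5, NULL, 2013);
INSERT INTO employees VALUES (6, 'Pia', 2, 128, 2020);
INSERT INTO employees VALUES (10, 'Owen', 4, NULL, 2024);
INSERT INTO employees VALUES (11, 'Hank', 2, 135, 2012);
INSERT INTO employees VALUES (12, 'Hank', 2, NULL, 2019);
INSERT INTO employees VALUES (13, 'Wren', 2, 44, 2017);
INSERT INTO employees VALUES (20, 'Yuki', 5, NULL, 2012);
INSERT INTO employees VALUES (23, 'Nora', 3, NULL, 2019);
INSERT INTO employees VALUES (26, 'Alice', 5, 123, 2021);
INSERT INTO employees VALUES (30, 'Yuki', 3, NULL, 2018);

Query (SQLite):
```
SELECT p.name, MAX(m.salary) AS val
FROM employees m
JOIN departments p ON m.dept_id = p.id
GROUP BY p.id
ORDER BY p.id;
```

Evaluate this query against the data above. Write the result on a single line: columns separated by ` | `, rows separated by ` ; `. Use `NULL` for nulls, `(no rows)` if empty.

Finance | 135 ; Legal | NULL ; Research | NULL ; Design | 123

Join each employees row to its departments via dept_id.
Group joined rows by departments.id; compute MAX(m.salary) per group.
  2: ids {6, 11, 12, 13} → MAX(m.salary)=135
  3: ids {23, 30} → MAX(m.salary)=NULL
  4: ids {10} → MAX(m.salary)=NULL
  5: ids {1, 20, 26} → MAX(m.salary)=123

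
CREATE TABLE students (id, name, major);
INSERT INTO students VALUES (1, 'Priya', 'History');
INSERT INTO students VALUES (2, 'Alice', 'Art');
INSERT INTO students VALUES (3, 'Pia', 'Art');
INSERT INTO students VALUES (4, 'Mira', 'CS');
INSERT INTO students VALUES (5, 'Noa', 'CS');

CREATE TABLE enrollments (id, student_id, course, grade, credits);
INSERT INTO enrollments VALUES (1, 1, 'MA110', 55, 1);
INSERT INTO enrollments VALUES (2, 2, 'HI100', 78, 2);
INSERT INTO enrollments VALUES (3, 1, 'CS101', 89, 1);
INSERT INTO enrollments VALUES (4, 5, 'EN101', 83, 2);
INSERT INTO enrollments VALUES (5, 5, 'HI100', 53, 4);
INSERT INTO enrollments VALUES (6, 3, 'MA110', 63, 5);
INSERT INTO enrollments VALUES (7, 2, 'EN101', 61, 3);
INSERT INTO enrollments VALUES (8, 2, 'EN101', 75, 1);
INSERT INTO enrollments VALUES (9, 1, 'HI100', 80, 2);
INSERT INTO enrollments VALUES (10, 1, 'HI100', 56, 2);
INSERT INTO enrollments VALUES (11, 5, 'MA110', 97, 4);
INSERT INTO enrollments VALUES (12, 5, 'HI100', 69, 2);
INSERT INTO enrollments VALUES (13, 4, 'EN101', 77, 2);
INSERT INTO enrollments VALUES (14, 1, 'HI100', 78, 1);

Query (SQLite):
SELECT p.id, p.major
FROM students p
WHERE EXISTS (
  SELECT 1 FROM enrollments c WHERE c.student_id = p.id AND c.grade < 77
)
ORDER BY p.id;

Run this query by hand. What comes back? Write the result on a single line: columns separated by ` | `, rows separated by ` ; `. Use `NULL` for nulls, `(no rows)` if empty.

For each students row, check whether any enrollments with matching student_id has grade < 77.
Keep rows where that is true.

1 | History ; 2 | Art ; 3 | Art ; 5 | CS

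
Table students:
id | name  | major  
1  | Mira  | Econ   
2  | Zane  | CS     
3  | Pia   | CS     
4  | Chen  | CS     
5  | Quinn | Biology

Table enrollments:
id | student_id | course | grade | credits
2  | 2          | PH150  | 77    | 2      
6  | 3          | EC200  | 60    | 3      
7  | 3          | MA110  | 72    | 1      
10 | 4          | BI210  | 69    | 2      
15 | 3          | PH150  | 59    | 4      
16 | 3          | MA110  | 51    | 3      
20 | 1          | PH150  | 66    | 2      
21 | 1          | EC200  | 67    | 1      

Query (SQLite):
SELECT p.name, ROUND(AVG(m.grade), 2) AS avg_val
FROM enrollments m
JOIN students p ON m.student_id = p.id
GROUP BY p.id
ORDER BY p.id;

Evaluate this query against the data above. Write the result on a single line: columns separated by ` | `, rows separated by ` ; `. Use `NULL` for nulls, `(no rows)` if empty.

Mira | 66.5 ; Zane | 77 ; Pia | 60.5 ; Chen | 69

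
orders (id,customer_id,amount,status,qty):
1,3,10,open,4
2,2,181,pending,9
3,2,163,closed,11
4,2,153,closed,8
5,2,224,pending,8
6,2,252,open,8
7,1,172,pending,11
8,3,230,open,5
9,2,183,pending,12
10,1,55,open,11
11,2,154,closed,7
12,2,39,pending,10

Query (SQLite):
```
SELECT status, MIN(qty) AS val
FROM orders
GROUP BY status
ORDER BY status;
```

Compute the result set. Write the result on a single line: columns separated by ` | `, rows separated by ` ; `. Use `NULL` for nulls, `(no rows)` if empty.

Partition orders by status; compute MIN(qty) within each group.
  closed: ids {3, 4, 11} → MIN(qty)=7
  open: ids {1, 6, 8, 10} → MIN(qty)=4
  pending: ids {2, 5, 7, 9, 12} → MIN(qty)=8

closed | 7 ; open | 4 ; pending | 8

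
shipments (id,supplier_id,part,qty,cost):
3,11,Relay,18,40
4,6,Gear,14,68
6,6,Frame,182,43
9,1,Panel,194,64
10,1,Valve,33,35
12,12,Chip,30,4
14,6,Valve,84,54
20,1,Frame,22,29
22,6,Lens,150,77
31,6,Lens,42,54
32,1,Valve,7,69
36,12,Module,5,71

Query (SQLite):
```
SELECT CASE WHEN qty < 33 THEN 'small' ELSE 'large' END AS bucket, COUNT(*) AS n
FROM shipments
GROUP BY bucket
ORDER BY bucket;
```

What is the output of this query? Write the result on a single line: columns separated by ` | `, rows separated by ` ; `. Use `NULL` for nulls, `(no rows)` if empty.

large | 6 ; small | 6

Bucket rows by qty < 33 → 'small' else 'large'; count each bucket.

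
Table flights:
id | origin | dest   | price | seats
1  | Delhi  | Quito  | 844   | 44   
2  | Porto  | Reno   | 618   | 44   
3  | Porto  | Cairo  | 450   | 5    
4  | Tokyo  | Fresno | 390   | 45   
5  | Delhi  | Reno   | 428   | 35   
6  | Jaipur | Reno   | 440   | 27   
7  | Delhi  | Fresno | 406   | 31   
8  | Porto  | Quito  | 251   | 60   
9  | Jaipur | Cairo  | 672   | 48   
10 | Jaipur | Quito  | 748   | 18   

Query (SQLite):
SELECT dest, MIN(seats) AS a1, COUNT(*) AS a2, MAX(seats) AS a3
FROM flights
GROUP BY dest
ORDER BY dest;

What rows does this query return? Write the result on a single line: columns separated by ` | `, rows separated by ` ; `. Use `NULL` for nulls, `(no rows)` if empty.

Group flights by dest.
Per group compute: MIN(seats), COUNT(*), MAX(seats).
  Cairo: ids {3, 9} → MIN(seats)=5, COUNT(*)=2, MAX(seats)=48
  Fresno: ids {4, 7} → MIN(seats)=31, COUNT(*)=2, MAX(seats)=45
  Quito: ids {1, 8, 10} → MIN(seats)=18, COUNT(*)=3, MAX(seats)=60
  Reno: ids {2, 5, 6} → MIN(seats)=27, COUNT(*)=3, MAX(seats)=44

Cairo | 5 | 2 | 48 ; Fresno | 31 | 2 | 45 ; Quito | 18 | 3 | 60 ; Reno | 27 | 3 | 44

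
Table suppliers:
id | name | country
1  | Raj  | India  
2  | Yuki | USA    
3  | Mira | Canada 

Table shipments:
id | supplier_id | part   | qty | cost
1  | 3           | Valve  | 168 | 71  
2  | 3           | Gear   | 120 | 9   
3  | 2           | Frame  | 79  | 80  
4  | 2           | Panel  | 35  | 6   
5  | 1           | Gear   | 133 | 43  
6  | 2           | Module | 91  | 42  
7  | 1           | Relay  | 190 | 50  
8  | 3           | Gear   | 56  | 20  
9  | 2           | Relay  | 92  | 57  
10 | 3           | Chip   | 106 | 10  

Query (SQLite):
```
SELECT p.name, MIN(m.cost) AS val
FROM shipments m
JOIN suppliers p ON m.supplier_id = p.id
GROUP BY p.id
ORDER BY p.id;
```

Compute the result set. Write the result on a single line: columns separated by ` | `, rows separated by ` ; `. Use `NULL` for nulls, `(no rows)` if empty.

Raj | 43 ; Yuki | 6 ; Mira | 9

Join each shipments row to its suppliers via supplier_id.
Group joined rows by suppliers.id; compute MIN(m.cost) per group.
  1: ids {5, 7} → MIN(m.cost)=43
  2: ids {3, 4, 6, 9} → MIN(m.cost)=6
  3: ids {1, 2, 8, 10} → MIN(m.cost)=9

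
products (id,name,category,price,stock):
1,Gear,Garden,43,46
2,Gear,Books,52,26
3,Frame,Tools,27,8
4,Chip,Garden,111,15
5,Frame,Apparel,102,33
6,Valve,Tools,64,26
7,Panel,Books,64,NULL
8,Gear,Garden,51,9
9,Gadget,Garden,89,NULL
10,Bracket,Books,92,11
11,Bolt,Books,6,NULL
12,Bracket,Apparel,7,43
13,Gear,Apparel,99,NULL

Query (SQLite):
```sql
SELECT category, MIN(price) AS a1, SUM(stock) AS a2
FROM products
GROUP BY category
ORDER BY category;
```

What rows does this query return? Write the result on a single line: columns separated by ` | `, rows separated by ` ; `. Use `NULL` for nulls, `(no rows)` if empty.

Group products by category.
Per group compute: MIN(price), SUM(stock).
  Apparel: ids {5, 12, 13} → MIN(price)=7, SUM(stock)=76
  Books: ids {2, 7, 10, 11} → MIN(price)=6, SUM(stock)=37
  Garden: ids {1, 4, 8, 9} → MIN(price)=43, SUM(stock)=70
  Tools: ids {3, 6} → MIN(price)=27, SUM(stock)=34

Apparel | 7 | 76 ; Books | 6 | 37 ; Garden | 43 | 70 ; Tools | 27 | 34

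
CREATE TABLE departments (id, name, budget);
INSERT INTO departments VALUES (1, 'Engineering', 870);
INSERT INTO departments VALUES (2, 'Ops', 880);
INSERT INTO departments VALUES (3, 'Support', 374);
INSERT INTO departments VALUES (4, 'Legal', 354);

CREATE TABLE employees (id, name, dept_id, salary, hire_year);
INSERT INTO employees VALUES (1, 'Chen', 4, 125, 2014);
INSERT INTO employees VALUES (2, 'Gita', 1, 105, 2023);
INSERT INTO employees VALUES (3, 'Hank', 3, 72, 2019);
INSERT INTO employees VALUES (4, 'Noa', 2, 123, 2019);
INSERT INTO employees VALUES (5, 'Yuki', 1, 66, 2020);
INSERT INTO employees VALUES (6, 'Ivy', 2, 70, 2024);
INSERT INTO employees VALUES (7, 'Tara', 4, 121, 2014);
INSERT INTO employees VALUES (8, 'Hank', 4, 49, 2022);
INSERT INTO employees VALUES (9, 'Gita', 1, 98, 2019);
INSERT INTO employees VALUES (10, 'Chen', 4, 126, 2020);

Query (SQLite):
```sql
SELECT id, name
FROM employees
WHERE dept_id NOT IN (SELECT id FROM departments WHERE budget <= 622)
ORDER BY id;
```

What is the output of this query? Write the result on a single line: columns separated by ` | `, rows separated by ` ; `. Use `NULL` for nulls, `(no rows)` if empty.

Inner query: departments.id where budget <= 622.
Outer: keep employees rows whose dept_id is not in that set.
Inner query → {3, 4}

2 | Gita ; 4 | Noa ; 5 | Yuki ; 6 | Ivy ; 9 | Gita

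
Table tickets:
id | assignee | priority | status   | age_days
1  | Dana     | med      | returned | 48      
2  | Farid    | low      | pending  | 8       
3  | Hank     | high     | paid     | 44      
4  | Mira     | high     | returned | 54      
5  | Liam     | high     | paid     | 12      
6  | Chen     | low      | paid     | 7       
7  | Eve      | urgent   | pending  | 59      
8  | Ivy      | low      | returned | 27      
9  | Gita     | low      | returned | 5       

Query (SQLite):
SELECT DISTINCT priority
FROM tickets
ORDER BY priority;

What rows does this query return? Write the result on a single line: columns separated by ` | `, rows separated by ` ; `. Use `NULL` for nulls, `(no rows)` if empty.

Collect distinct priority values from tickets.

high ; low ; med ; urgent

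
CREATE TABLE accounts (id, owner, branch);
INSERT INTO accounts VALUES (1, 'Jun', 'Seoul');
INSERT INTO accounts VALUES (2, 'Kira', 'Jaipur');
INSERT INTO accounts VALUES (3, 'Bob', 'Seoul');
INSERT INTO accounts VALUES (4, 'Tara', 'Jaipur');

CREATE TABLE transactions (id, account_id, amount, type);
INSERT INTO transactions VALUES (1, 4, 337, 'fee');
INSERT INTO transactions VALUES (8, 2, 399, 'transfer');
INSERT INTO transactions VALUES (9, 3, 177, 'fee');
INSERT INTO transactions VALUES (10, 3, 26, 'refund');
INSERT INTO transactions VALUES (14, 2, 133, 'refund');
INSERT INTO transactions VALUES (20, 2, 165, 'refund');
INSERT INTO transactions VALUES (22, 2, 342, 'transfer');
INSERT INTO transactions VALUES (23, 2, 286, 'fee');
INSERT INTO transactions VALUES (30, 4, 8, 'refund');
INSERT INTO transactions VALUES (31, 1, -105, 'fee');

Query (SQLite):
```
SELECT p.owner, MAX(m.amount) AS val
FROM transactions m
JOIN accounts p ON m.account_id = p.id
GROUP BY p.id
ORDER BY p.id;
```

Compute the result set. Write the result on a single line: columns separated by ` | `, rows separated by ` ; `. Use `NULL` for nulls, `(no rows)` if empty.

Jun | -105 ; Kira | 399 ; Bob | 177 ; Tara | 337

Join each transactions row to its accounts via account_id.
Group joined rows by accounts.id; compute MAX(m.amount) per group.
  1: ids {31} → MAX(m.amount)=-105
  2: ids {8, 14, 20, 22, 23} → MAX(m.amount)=399
  3: ids {9, 10} → MAX(m.amount)=177
  4: ids {1, 30} → MAX(m.amount)=337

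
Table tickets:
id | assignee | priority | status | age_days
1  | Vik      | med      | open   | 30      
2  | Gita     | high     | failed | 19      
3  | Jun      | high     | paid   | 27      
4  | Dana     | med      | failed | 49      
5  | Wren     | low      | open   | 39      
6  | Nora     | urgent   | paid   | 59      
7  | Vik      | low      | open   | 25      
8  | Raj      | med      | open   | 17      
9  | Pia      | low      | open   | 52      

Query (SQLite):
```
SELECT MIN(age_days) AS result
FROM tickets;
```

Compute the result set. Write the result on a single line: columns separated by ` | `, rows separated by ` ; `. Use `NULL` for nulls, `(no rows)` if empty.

17

All age_days values: [30, 19, 27, 49, 39, 59, 25, 17, 52].
MIN of non-NULL values = 17.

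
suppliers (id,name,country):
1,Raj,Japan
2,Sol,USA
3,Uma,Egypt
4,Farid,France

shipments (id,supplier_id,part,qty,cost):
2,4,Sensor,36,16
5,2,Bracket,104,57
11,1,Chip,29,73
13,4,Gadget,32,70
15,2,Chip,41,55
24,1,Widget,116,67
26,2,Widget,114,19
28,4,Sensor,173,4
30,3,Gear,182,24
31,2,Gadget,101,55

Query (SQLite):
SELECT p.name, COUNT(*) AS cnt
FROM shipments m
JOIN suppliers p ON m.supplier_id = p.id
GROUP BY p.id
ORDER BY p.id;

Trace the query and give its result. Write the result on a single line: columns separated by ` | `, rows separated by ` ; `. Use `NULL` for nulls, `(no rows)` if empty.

Join each shipments row to its suppliers via supplier_id.
Group joined rows by suppliers.id; compute COUNT(*) per group.
  1: ids {11, 24} → COUNT(*)=2
  2: ids {5, 15, 26, 31} → COUNT(*)=4
  3: ids {30} → COUNT(*)=1
  4: ids {2, 13, 28} → COUNT(*)=3

Raj | 2 ; Sol | 4 ; Uma | 1 ; Farid | 3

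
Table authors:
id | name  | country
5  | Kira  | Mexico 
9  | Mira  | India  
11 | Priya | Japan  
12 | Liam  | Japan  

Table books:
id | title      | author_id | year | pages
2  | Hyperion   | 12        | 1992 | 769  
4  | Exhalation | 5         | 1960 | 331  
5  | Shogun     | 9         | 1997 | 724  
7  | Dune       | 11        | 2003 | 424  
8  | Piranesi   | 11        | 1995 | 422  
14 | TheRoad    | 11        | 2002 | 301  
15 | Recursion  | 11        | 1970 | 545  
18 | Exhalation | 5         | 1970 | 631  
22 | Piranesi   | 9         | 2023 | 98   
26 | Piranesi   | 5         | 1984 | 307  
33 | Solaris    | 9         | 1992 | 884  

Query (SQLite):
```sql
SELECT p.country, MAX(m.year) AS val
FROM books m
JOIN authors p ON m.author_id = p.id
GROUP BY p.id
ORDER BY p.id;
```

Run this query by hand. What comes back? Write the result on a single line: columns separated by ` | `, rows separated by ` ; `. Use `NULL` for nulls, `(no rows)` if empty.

Join each books row to its authors via author_id.
Group joined rows by authors.id; compute MAX(m.year) per group.
  5: ids {4, 18, 26} → MAX(m.year)=1984
  9: ids {5, 22, 33} → MAX(m.year)=2023
  11: ids {7, 8, 14, 15} → MAX(m.year)=2003
  12: ids {2} → MAX(m.year)=1992

Mexico | 1984 ; India | 2023 ; Japan | 2003 ; Japan | 1992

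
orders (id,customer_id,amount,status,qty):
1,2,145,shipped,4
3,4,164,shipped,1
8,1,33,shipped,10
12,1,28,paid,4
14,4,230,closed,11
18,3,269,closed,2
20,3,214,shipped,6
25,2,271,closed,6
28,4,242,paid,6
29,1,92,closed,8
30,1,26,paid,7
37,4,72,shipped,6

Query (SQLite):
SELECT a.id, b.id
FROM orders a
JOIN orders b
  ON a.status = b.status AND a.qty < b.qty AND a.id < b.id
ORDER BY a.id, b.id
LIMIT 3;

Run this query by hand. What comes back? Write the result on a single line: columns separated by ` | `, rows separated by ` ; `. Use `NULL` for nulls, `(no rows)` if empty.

1 | 8 ; 1 | 20 ; 1 | 37

Pairs (a,b) with same status, a.qty < b.qty, a.id < b.id.
status groups: closed:{14,18,25,29} paid:{12,28,30} shipped:{1,3,8,20,37}
Ordered by (a.id, b.id); first 3.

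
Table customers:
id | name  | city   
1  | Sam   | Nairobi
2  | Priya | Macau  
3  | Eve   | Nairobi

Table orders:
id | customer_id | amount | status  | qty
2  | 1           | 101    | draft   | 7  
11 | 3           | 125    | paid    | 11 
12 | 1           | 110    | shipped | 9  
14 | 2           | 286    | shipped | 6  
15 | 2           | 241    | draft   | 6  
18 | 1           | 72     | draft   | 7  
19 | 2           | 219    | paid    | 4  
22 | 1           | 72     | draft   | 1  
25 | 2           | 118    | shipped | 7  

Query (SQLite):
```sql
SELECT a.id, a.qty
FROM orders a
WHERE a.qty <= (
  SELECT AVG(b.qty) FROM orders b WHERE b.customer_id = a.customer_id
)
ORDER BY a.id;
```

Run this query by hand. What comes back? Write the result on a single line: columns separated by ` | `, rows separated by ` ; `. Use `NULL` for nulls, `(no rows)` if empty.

For each orders row a, compute AVG(qty) over rows sharing a.customer_id.
Keep row a if a.qty <= that per-group AVG.
  customer_id=1: AVG(qty) = 6.0
  customer_id=2: AVG(qty) = 5.75
  customer_id=3: AVG(qty) = 11.0

11 | 11 ; 19 | 4 ; 22 | 1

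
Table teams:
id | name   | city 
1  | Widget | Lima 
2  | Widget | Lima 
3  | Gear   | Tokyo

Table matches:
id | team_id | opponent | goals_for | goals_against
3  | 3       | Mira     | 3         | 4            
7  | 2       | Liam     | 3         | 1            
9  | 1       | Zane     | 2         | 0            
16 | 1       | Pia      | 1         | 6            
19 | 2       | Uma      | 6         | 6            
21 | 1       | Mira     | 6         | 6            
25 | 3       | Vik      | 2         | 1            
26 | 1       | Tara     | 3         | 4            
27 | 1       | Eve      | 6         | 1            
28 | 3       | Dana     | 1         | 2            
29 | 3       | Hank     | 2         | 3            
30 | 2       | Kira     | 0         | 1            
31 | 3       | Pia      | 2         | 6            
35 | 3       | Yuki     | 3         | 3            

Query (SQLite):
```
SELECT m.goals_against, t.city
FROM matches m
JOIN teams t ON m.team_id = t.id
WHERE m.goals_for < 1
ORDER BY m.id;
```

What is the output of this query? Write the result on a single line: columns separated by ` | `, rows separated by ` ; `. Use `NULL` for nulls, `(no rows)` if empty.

1 | Lima

Each matches row matches the teams row where team_id = teams.id.
Then keep rows with m.goals_for < 1.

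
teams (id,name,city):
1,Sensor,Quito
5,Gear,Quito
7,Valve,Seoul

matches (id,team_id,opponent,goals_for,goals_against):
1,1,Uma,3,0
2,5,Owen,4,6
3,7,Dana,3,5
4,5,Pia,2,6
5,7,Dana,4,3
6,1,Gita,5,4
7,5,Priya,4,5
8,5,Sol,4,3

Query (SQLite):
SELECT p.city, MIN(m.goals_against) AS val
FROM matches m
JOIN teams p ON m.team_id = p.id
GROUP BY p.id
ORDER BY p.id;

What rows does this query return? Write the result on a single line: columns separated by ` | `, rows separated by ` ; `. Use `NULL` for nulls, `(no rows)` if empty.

Join each matches row to its teams via team_id.
Group joined rows by teams.id; compute MIN(m.goals_against) per group.
  1: ids {1, 6} → MIN(m.goals_against)=0
  5: ids {2, 4, 7, 8} → MIN(m.goals_against)=3
  7: ids {3, 5} → MIN(m.goals_against)=3

Quito | 0 ; Quito | 3 ; Seoul | 3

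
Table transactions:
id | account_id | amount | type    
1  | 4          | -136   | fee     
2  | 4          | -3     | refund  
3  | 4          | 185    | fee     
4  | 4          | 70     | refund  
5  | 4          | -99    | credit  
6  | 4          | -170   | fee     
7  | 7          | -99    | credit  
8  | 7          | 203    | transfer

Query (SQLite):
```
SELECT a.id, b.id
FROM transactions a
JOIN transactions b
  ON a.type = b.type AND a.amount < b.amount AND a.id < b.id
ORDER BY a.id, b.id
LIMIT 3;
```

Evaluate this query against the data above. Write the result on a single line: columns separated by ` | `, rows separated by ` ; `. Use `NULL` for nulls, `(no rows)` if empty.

1 | 3 ; 2 | 4

Pairs (a,b) with same type, a.amount < b.amount, a.id < b.id.
type groups: credit:{5,7} fee:{1,3,6} refund:{2,4} transfer:{8}
Ordered by (a.id, b.id); first 3.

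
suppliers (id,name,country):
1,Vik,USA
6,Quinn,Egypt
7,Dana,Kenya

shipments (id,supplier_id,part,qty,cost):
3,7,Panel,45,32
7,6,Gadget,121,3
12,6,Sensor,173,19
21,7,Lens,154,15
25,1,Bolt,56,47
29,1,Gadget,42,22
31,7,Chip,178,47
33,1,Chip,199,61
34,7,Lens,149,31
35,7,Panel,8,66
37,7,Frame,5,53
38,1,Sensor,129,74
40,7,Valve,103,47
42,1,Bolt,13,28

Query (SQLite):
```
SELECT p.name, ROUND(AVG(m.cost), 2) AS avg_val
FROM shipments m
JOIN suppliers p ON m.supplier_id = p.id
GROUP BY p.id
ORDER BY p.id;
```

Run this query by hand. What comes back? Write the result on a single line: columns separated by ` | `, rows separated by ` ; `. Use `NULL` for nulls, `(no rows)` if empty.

Join each shipments row to its suppliers via supplier_id.
Group joined rows by suppliers.id; compute ROUND(AVG(m.cost), 2) per group.
  1: ids {25, 29, 33, 38, 42} → ROUND(AVG(m.cost), 2)=46.4
  6: ids {7, 12} → ROUND(AVG(m.cost), 2)=11
  7: ids {3, 21, 31, 34, 35, 37, 40} → ROUND(AVG(m.cost), 2)=41.57

Vik | 46.4 ; Quinn | 11 ; Dana | 41.57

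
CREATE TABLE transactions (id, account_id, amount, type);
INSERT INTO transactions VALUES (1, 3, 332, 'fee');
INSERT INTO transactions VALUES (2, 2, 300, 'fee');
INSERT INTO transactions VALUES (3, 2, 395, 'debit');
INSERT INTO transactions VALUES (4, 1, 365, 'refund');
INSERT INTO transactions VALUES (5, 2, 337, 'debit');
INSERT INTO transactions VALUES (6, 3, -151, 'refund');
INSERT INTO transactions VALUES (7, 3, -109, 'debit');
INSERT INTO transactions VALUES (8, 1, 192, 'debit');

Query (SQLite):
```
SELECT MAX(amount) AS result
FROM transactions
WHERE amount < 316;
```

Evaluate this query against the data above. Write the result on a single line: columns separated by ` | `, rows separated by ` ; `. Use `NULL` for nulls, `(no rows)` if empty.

Rows where amount < 316 → amount values: [300, -151, -109, 192].
MAX of non-NULL values = 300.

300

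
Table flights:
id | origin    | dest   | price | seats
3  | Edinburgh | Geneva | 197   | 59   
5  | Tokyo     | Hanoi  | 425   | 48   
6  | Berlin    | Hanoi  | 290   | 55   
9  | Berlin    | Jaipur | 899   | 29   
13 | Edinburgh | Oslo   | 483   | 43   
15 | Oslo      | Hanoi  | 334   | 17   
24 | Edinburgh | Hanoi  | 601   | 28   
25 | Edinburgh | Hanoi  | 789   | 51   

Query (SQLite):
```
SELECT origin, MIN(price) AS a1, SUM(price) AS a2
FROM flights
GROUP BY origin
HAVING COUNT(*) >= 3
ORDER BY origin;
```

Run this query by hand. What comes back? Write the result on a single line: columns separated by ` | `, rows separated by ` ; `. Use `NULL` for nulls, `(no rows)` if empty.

Group flights by origin.
Per group compute: MIN(price), SUM(price).
HAVING: drop groups with fewer than 3 rows.
  Berlin: ids {6, 9} → MIN(price)=290, SUM(price)=1189
  Edinburgh: ids {3, 13, 24, 25} → MIN(price)=197, SUM(price)=2070
  Oslo: ids {15} → MIN(price)=334, SUM(price)=334
  Tokyo: ids {5} → MIN(price)=425, SUM(price)=425

Edinburgh | 197 | 2070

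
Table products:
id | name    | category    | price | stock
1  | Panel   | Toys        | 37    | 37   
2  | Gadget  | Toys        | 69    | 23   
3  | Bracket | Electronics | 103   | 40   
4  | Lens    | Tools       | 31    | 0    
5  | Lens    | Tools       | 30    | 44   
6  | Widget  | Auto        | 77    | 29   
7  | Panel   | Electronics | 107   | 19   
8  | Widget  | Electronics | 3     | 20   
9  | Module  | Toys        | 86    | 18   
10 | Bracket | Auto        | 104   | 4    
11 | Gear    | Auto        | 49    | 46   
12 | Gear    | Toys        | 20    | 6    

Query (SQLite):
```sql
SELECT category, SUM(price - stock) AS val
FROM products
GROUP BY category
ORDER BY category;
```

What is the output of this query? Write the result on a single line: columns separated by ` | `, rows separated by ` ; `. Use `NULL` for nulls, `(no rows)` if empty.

For each row compute price - stock.
Group by category; take SUM of the expression per group.
  Auto: ids {6, 10, 11} → SUM(price - stock)=151
  Electronics: ids {3, 7, 8} → SUM(price - stock)=134
  Tools: ids {4, 5} → SUM(price - stock)=17
  Toys: ids {1, 2, 9, 12} → SUM(price - stock)=128

Auto | 151 ; Electronics | 134 ; Tools | 17 ; Toys | 128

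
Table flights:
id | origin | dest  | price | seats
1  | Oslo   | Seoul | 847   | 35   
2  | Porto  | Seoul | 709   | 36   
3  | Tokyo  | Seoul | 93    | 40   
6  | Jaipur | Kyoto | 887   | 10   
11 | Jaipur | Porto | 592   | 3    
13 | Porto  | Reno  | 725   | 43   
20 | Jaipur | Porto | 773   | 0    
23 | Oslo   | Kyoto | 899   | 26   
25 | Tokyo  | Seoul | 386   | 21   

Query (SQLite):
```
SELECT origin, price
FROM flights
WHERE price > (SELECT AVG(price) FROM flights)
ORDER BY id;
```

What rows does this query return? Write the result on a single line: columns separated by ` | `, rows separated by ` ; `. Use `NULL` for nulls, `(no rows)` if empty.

Oslo | 847 ; Porto | 709 ; Jaipur | 887 ; Porto | 725 ; Jaipur | 773 ; Oslo | 899

Scalar subquery: AVG(price) over all flights rows = 656.777778 (≈; comparison uses full precision).
Keep rows where price > that value.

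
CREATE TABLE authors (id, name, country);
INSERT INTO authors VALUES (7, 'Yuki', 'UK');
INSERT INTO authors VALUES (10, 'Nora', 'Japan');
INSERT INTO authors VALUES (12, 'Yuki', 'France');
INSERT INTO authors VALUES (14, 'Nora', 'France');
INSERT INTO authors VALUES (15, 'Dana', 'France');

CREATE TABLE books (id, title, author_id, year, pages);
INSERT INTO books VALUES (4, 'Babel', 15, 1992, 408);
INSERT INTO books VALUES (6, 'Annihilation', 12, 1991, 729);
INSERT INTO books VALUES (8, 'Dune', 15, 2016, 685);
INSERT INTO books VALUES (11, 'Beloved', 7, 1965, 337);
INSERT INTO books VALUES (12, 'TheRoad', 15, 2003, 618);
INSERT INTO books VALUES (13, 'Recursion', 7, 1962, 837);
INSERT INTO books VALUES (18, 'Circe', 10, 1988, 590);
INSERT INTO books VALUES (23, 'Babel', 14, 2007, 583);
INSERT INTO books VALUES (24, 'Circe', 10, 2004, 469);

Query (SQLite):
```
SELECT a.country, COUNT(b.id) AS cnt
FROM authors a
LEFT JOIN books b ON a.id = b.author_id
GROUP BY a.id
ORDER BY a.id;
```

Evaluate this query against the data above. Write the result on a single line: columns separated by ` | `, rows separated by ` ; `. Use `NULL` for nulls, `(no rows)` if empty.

UK | 2 ; Japan | 2 ; France | 1 ; France | 1 ; France | 3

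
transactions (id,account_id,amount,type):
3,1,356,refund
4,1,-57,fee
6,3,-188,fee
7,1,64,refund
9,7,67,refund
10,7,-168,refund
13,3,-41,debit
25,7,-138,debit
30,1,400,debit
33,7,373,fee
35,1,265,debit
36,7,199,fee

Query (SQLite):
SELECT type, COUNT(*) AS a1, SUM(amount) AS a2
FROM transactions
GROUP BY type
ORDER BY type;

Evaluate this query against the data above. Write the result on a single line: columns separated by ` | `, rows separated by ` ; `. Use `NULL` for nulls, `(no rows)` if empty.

Group transactions by type.
Per group compute: COUNT(*), SUM(amount).
  debit: ids {13, 25, 30, 35} → COUNT(*)=4, SUM(amount)=486
  fee: ids {4, 6, 33, 36} → COUNT(*)=4, SUM(amount)=327
  refund: ids {3, 7, 9, 10} → COUNT(*)=4, SUM(amount)=319

debit | 4 | 486 ; fee | 4 | 327 ; refund | 4 | 319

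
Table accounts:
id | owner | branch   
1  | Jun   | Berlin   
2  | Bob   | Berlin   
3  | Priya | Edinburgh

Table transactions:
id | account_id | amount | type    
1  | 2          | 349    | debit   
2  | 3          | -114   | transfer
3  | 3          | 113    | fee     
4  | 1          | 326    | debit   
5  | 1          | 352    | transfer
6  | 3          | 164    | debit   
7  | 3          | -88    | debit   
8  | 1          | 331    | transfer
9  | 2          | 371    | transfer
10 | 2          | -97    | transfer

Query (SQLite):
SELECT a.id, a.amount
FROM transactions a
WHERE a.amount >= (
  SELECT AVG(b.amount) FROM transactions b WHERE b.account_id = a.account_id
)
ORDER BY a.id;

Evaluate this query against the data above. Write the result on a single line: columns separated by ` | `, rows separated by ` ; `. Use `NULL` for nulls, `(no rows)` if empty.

1 | 349 ; 3 | 113 ; 5 | 352 ; 6 | 164 ; 9 | 371

For each transactions row a, compute AVG(amount) over rows sharing a.account_id.
Keep row a if a.amount >= that per-group AVG.
  account_id=1: AVG(amount) = 336.333333
  account_id=2: AVG(amount) = 207.666667
  account_id=3: AVG(amount) = 18.75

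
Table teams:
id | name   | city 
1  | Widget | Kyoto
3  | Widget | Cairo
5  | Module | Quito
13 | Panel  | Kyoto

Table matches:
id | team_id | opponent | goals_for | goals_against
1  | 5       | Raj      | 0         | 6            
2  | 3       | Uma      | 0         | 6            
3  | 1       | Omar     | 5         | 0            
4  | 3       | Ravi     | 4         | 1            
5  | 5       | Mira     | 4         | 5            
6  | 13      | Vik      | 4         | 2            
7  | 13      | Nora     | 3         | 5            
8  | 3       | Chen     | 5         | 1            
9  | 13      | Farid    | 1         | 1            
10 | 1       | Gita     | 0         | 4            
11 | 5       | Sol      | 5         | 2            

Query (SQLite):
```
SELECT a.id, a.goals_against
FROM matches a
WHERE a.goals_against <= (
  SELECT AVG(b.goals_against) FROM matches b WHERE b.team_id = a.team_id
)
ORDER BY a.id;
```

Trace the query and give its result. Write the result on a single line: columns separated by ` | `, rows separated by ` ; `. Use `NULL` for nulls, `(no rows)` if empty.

For each matches row a, compute AVG(goals_against) over rows sharing a.team_id.
Keep row a if a.goals_against <= that per-group AVG.
  team_id=1: AVG(goals_against) = 2.0
  team_id=3: AVG(goals_against) = 2.666667
  team_id=5: AVG(goals_against) = 4.333333
  team_id=13: AVG(goals_against) = 2.666667

3 | 0 ; 4 | 1 ; 6 | 2 ; 8 | 1 ; 9 | 1 ; 11 | 2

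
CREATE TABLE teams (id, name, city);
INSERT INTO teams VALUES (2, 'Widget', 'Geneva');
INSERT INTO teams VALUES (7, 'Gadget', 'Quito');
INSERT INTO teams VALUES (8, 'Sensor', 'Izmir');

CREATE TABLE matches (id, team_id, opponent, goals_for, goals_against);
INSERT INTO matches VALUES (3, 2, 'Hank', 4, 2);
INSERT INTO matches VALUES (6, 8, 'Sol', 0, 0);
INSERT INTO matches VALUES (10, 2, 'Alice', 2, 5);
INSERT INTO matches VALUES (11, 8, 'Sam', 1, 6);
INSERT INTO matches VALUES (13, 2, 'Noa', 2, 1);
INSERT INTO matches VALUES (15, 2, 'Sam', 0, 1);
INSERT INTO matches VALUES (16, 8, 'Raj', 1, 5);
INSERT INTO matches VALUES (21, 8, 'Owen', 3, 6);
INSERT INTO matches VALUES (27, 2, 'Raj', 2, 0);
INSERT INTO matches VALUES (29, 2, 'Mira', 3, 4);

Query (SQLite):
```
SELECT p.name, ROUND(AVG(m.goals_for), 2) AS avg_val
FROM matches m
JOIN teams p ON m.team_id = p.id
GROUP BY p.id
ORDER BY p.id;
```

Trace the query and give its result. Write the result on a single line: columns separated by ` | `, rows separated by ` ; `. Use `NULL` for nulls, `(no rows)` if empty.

Widget | 2.17 ; Sensor | 1.25

Join each matches row to its teams via team_id.
Group joined rows by teams.id; compute ROUND(AVG(m.goals_for), 2) per group.
  2: ids {3, 10, 13, 15, 27, 29} → ROUND(AVG(m.goals_for), 2)=2.17
  8: ids {6, 11, 16, 21} → ROUND(AVG(m.goals_for), 2)=1.25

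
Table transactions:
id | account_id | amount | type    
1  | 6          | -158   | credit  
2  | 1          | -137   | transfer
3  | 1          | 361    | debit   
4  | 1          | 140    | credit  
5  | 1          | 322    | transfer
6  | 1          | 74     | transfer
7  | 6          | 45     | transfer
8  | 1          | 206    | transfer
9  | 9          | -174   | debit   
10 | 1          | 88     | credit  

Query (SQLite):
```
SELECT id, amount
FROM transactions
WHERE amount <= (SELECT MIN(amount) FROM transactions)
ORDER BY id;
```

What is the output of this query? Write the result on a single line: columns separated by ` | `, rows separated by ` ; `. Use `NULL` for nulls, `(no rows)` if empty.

9 | -174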